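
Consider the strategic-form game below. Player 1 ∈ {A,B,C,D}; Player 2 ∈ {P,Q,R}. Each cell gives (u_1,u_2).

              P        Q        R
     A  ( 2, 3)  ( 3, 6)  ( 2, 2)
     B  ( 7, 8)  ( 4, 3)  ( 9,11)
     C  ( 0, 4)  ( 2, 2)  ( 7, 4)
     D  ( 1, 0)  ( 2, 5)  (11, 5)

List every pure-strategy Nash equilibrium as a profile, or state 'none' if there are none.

(A,P): not NE [P1→B gives 7>2; P2→Q gives 6>3]
(A,Q): not NE [P1→B gives 4>3]
(A,R): not NE [P1→D gives 11>2; P2→Q gives 6>2]
(B,P): not NE [P2→R gives 11>8]
(B,Q): not NE [P2→R gives 11>3]
(B,R): not NE [P1→D gives 11>9]
(C,P): not NE [P1→B gives 7>0]
(C,Q): not NE [P1→B gives 4>2; P2→R gives 4>2]
(C,R): not NE [P1→D gives 11>7]
(D,P): not NE [P1→B gives 7>1; P2→R gives 5>0]
(D,Q): not NE [P1→B gives 4>2]
(D,R): NE

Nash profiles: (D,R)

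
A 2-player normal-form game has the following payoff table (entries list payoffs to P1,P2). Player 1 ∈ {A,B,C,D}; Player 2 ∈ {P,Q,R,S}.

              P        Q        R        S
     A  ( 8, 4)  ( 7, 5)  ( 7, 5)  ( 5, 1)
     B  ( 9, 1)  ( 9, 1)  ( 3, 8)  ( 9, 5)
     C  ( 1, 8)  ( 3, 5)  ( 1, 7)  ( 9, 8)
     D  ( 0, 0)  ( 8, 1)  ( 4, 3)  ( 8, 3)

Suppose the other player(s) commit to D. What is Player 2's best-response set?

P2 best: {R,S}

u_2(P vs D) = 0
u_2(Q vs D) = 1
u_2(R vs D) = 3
u_2(S vs D) = 3
max payoff 3 at {R,S}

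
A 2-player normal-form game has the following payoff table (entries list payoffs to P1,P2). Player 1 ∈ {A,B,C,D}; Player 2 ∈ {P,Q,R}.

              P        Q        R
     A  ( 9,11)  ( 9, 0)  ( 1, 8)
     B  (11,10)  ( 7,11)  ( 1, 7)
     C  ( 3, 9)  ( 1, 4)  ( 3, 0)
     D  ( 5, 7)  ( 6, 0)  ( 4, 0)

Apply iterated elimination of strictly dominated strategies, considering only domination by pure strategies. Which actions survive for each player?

Remaining: P1:{A,B} P2:{P,Q}

P1 drop C (D beats it: P:5>3 Q:6>1 R:4>3)
P2 drop R (P beats it: A:11>8 B:10>7 D:7>0)
P1 drop D (A beats it: P:9>5 Q:9>6)
P1→{A,B} P2→{P,Q}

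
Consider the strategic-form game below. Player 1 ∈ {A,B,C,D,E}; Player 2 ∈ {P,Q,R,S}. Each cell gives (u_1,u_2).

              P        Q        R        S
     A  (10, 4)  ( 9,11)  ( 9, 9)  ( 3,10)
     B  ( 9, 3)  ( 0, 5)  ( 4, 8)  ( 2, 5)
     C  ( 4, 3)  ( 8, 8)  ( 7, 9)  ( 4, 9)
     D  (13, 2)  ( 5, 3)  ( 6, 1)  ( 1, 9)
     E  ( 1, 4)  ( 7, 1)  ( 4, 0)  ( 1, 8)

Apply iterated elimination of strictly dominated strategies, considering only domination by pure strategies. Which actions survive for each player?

IESDS → P1:{A,C} P2:{Q,R,S}

P1 drop B (A beats it: P:10>9 Q:9>0 R:9>4 S:3>2)
P1 drop E (A beats it: P:10>1 Q:9>7 R:9>4 S:3>1)
P2 drop P (Q beats it: A:11>4 C:8>3 D:3>2)
P1 drop D (A beats it: Q:9>5 R:9>6 S:3>1)
P1→{A,C} P2→{Q,R,S}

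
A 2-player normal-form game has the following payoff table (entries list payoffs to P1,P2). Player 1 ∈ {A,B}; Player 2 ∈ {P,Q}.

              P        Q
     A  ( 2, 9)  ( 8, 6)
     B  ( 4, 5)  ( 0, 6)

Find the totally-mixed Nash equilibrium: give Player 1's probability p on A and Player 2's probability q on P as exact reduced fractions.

p=1/4, q=4/5

P1 indiff ⇒ q·2+(1-q)·8 = q·4+(1-q)·0 ⇒ q(-2) = (1-q)(-8) ⇒ q = 4/5
P2 indiff ⇒ p·9+(1-p)·5 = p·6+(1-p)·6 ⇒ p(3) = (1-p)(1) ⇒ p = 1/4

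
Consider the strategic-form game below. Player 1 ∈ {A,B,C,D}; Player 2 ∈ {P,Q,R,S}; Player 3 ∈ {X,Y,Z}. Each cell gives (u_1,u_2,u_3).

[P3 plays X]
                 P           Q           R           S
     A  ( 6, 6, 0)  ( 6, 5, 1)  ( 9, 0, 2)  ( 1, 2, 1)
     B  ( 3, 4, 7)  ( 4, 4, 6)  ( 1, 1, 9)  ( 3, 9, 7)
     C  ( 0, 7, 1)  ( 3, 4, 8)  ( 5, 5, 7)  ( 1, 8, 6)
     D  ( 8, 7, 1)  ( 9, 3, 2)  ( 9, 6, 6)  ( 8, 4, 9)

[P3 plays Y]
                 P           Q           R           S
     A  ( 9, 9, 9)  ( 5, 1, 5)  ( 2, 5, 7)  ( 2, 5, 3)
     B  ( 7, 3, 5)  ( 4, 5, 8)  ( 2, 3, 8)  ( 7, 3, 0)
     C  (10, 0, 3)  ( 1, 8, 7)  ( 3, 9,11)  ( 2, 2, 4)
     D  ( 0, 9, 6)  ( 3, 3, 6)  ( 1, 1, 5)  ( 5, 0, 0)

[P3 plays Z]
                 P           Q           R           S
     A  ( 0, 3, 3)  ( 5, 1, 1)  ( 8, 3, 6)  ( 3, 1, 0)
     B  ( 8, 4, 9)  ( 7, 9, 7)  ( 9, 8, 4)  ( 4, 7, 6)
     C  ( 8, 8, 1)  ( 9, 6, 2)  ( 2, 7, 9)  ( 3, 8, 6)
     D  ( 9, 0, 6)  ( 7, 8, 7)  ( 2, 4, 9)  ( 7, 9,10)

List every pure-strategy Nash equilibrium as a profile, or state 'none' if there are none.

Nash profiles: (C,R,Y), (D,S,Z)

(A,P,X): not NE [P1→D gives 8>6; P3→Y gives 9>0]
(A,P,Y): not NE [P1→C gives 10>9]
(A,P,Z): not NE [P1→D gives 9>0; P3→Y gives 9>3]
(A,Q,X): not NE [P1→D gives 9>6; P2→P gives 6>5; P3→Y gives 5>1]
(A,Q,Y): not NE [P2→P gives 9>1]
(A,Q,Z): not NE [P1→C gives 9>5; P2→R gives 3>1; P3→Y gives 5>1]
(A,R,X): not NE [P2→P gives 6>0; P3→Y gives 7>2]
(A,R,Y): not NE [P1→C gives 3>2; P2→P gives 9>5]
(A,R,Z): not NE [P1→B gives 9>8; P3→Y gives 7>6]
(A,S,X): not NE [P1→D gives 8>1; P2→P gives 6>2; P3→Y gives 3>1]
(A,S,Y): not NE [P1→B gives 7>2; P2→P gives 9>5]
(A,S,Z): not NE [P1→D gives 7>3; P2→R gives 3>1; P3→Y gives 3>0]
(B,P,X): not NE [P1→D gives 8>3; P2→S gives 9>4; P3→Z gives 9>7]
(B,P,Y): not NE [P1→C gives 10>7; P2→Q gives 5>3; P3→Z gives 9>5]
(B,P,Z): not NE [P1→D gives 9>8; P2→Q gives 9>4]
(B,Q,X): not NE [P1→D gives 9>4; P2→S gives 9>4; P3→Y gives 8>6]
(B,Q,Y): not NE [P1→A gives 5>4]
(B,Q,Z): not NE [P1→C gives 9>7; P3→Y gives 8>7]
(B,R,X): not NE [P1→D gives 9>1; P2→S gives 9>1]
(B,R,Y): not NE [P1→C gives 3>2; P2→Q gives 5>3; P3→X gives 9>8]
(B,R,Z): not NE [P2→Q gives 9>8; P3→X gives 9>4]
(B,S,X): not NE [P1→D gives 8>3]
(B,S,Y): not NE [P2→Q gives 5>3; P3→X gives 7>0]
(B,S,Z): not NE [P1→D gives 7>4; P2→Q gives 9>7; P3→X gives 7>6]
(C,P,X): not NE [P1→D gives 8>0; P2→S gives 8>7; P3→Y gives 3>1]
(C,P,Y): not NE [P2→R gives 9>0]
(C,P,Z): not NE [P1→D gives 9>8; P3→Y gives 3>1]
(C,Q,X): not NE [P1→D gives 9>3; P2→S gives 8>4]
(C,Q,Y): not NE [P1→A gives 5>1; P2→R gives 9>8; P3→X gives 8>7]
(C,Q,Z): not NE [P2→S gives 8>6; P3→X gives 8>2]
(C,R,X): not NE [P1→D gives 9>5; P2→S gives 8>5; P3→Y gives 11>7]
(C,R,Y): NE
(C,R,Z): not NE [P1→B gives 9>2; P2→S gives 8>7; P3→Y gives 11>9]
(C,S,X): not NE [P1→D gives 8>1]
(C,S,Y): not NE [P1→B gives 7>2; P2→R gives 9>2; P3→Z gives 6>4]
(C,S,Z): not NE [P1→D gives 7>3]
(D,P,X): not NE [P3→Z gives 6>1]
(D,P,Y): not NE [P1→C gives 10>0]
(D,P,Z): not NE [P2→S gives 9>0]
(D,Q,X): not NE [P2→P gives 7>3; P3→Z gives 7>2]
(D,Q,Y): not NE [P1→A gives 5>3; P2→P gives 9>3; P3→Z gives 7>6]
(D,Q,Z): not NE [P1→C gives 9>7; P2→S gives 9>8]
(D,R,X): not NE [P2→P gives 7>6; P3→Z gives 9>6]
(D,R,Y): not NE [P1→C gives 3>1; P2→P gives 9>1; P3→Z gives 9>5]
(D,R,Z): not NE [P1→B gives 9>2; P2→S gives 9>4]
(D,S,X): not NE [P2→P gives 7>4; P3→Z gives 10>9]
(D,S,Y): not NE [P1→B gives 7>5; P2→P gives 9>0; P3→Z gives 10>0]
(D,S,Z): NE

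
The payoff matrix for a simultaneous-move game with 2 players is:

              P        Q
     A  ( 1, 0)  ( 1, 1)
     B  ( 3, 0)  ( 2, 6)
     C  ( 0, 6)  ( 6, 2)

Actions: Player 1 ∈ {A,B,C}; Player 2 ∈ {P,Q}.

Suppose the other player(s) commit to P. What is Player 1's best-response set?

P1 best: {B}

u_1(A vs P) = 1
u_1(B vs P) = 3
u_1(C vs P) = 0
max payoff 3 at {B}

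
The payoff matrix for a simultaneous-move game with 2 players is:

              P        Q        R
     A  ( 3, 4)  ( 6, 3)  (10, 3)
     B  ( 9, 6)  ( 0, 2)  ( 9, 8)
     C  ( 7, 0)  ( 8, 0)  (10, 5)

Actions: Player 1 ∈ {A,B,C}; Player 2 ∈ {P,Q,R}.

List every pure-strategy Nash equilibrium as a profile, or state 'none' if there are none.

(A,P): not NE [P1→B gives 9>3]
(A,Q): not NE [P1→C gives 8>6; P2→P gives 4>3]
(A,R): not NE [P2→P gives 4>3]
(B,P): not NE [P2→R gives 8>6]
(B,Q): not NE [P1→C gives 8>0; P2→R gives 8>2]
(B,R): not NE [P1→C gives 10>9]
(C,P): not NE [P1→B gives 9>7; P2→R gives 5>0]
(C,Q): not NE [P2→R gives 5>0]
(C,R): NE

PSNE = {(C,R)}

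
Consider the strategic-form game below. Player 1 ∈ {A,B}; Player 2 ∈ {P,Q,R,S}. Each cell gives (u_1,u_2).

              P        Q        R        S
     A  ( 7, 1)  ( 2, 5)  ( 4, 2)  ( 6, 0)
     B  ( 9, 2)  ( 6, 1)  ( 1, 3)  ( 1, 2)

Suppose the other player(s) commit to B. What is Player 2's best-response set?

P2 best: {R}

u_2(P vs B) = 2
u_2(Q vs B) = 1
u_2(R vs B) = 3
u_2(S vs B) = 2
max payoff 3 at {R}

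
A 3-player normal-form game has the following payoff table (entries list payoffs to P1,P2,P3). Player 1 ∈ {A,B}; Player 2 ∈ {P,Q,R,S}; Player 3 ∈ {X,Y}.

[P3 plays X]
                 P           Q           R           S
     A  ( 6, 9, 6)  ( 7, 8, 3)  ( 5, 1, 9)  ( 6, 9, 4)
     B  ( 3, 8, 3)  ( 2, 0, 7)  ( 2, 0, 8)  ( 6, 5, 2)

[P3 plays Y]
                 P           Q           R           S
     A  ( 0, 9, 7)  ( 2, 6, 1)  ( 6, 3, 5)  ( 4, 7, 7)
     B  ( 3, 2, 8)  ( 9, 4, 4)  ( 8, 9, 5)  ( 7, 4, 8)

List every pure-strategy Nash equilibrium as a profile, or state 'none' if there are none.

PSNE: ∅

(A,P,X): not NE [P3→Y gives 7>6]
(A,P,Y): not NE [P1→B gives 3>0]
(A,Q,X): not NE [P2→S gives 9>8]
(A,Q,Y): not NE [P1→B gives 9>2; P2→P gives 9>6; P3→X gives 3>1]
(A,R,X): not NE [P2→S gives 9>1]
(A,R,Y): not NE [P1→B gives 8>6; P2→P gives 9>3; P3→X gives 9>5]
(A,S,X): not NE [P3→Y gives 7>4]
(A,S,Y): not NE [P1→B gives 7>4; P2→P gives 9>7]
(B,P,X): not NE [P1→A gives 6>3; P3→Y gives 8>3]
(B,P,Y): not NE [P2→R gives 9>2]
(B,Q,X): not NE [P1→A gives 7>2; P2→P gives 8>0]
(B,Q,Y): not NE [P2→R gives 9>4; P3→X gives 7>4]
(B,R,X): not NE [P1→A gives 5>2; P2→P gives 8>0]
(B,R,Y): not NE [P3→X gives 8>5]
(B,S,X): not NE [P2→P gives 8>5; P3→Y gives 8>2]
(B,S,Y): not NE [P2→R gives 9>4]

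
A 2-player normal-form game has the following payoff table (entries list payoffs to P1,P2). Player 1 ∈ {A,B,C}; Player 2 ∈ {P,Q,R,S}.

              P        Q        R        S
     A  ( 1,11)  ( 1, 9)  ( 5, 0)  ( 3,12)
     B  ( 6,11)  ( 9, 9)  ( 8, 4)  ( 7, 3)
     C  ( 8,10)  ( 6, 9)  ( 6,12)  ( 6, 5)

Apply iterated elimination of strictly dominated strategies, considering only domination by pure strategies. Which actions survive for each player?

P1 drop A (B beats it: P:6>1 Q:9>1 R:8>5 S:7>3)
P2 drop Q (P beats it: B:11>9 C:10>9)
P2 drop S (P beats it: B:11>3 C:10>5)
P1→{B,C} P2→{P,R}

IESDS → P1:{B,C} P2:{P,R}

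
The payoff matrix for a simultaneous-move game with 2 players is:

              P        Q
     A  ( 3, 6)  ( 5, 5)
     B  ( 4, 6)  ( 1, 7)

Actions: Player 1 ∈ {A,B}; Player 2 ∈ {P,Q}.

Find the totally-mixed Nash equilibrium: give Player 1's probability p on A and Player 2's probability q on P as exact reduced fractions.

(p,q) = (1/2, 4/5)

P1 indiff ⇒ q·3+(1-q)·5 = q·4+(1-q)·1 ⇒ q(-1) = (1-q)(-4) ⇒ q = 4/5
P2 indiff ⇒ p·6+(1-p)·6 = p·5+(1-p)·7 ⇒ p(1) = (1-p)(1) ⇒ p = 1/2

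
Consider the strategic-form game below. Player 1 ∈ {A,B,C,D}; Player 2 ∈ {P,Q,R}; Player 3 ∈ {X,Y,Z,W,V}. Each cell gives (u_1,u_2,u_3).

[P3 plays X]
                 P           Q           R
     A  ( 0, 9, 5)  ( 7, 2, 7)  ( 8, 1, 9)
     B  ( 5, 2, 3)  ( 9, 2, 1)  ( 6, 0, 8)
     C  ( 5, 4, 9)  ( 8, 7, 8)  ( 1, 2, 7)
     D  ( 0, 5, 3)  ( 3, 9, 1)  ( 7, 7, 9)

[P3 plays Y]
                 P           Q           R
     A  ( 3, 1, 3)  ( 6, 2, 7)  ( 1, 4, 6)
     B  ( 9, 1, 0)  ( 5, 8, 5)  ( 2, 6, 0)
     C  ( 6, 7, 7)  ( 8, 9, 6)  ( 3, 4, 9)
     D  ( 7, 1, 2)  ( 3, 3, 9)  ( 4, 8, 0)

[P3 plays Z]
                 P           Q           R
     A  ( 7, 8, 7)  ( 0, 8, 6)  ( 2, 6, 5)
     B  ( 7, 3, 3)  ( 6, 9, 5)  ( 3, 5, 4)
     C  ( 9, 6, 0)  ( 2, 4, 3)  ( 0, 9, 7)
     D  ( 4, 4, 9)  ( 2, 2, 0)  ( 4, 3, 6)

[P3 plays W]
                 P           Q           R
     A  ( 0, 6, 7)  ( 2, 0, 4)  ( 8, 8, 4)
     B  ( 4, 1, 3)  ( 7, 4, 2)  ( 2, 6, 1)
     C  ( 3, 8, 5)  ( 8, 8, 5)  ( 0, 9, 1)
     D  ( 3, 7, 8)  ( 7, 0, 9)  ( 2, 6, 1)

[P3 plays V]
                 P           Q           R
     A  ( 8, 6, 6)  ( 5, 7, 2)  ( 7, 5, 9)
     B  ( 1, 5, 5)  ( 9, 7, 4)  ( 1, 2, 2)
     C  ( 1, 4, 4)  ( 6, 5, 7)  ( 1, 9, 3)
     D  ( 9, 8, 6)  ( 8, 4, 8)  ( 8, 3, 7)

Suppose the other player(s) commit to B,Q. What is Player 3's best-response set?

u_3(X vs B,Q) = 1
u_3(Y vs B,Q) = 5
u_3(Z vs B,Q) = 5
u_3(W vs B,Q) = 2
u_3(V vs B,Q) = 4
max payoff 5 at {Y,Z}

argmax u_3 = {Y,Z}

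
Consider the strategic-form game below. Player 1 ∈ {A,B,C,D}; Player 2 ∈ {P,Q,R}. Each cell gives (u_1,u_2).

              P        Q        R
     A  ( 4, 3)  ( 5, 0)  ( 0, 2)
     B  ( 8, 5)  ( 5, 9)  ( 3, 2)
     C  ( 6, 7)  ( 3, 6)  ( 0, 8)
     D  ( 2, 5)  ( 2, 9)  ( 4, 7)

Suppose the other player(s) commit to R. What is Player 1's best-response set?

argmax u_1 = {D}

u_1(A vs R) = 0
u_1(B vs R) = 3
u_1(C vs R) = 0
u_1(D vs R) = 4
max payoff 4 at {D}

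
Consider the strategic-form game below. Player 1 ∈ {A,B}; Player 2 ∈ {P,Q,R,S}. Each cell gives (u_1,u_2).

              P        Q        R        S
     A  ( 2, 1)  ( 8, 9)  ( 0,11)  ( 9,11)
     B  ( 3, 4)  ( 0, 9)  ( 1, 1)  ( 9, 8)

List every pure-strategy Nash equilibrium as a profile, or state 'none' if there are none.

Nash profiles: (A,S)

(A,P): not NE [P1→B gives 3>2; P2→S gives 11>1]
(A,Q): not NE [P2→S gives 11>9]
(A,R): not NE [P1→B gives 1>0]
(A,S): NE
(B,P): not NE [P2→Q gives 9>4]
(B,Q): not NE [P1→A gives 8>0]
(B,R): not NE [P2→Q gives 9>1]
(B,S): not NE [P2→Q gives 9>8]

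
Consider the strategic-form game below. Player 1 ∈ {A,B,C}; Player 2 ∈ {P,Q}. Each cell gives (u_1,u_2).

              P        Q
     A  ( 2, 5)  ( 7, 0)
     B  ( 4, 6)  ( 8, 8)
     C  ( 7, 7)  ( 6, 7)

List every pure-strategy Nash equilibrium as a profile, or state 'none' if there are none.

(A,P): not NE [P1→C gives 7>2]
(A,Q): not NE [P1→B gives 8>7; P2→P gives 5>0]
(B,P): not NE [P1→C gives 7>4; P2→Q gives 8>6]
(B,Q): NE
(C,P): NE
(C,Q): not NE [P1→B gives 8>6]

PSNE = {(B,Q), (C,P)}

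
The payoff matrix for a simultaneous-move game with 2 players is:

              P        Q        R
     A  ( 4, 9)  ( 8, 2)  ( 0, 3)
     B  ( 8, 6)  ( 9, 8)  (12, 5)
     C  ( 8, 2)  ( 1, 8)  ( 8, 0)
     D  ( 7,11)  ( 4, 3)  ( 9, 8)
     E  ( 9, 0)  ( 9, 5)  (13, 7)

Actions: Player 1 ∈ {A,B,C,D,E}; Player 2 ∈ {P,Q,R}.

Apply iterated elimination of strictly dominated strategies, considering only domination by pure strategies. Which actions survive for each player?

P1 drop A (B beats it: P:8>4 Q:9>8 R:12>0)
P1 drop C (E beats it: P:9>8 Q:9>1 R:13>8)
P1 drop D (B beats it: P:8>7 Q:9>4 R:12>9)
P2 drop P (Q beats it: B:8>6 E:5>0)
P1→{B,E} P2→{Q,R}

IESDS → P1:{B,E} P2:{Q,R}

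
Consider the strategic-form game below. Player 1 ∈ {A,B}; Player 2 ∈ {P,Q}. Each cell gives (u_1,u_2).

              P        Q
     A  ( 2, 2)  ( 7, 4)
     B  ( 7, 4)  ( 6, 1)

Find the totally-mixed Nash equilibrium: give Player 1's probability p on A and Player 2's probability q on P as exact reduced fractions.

P1 indiff ⇒ q·2+(1-q)·7 = q·7+(1-q)·6 ⇒ q(-5) = (1-q)(-1) ⇒ q = 1/6
P2 indiff ⇒ p·2+(1-p)·4 = p·4+(1-p)·1 ⇒ p(-2) = (1-p)(-3) ⇒ p = 3/5

p=3/5, q=1/6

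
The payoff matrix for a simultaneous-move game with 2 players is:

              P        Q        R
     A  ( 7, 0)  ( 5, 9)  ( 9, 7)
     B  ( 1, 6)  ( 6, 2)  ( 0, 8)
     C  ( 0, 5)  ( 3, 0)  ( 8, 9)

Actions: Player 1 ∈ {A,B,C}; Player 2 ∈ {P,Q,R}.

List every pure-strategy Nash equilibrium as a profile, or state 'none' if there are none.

Equilibria: none

(A,P): not NE [P2→Q gives 9>0]
(A,Q): not NE [P1→B gives 6>5]
(A,R): not NE [P2→Q gives 9>7]
(B,P): not NE [P1→A gives 7>1; P2→R gives 8>6]
(B,Q): not NE [P2→R gives 8>2]
(B,R): not NE [P1→A gives 9>0]
(C,P): not NE [P1→A gives 7>0; P2→R gives 9>5]
(C,Q): not NE [P1→B gives 6>3; P2→R gives 9>0]
(C,R): not NE [P1→A gives 9>8]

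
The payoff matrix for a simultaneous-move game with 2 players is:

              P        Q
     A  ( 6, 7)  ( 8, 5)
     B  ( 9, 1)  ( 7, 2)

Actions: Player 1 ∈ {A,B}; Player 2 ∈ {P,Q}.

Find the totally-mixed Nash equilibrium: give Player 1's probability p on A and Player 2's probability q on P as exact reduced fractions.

P1 indiff ⇒ q·6+(1-q)·8 = q·9+(1-q)·7 ⇒ q(-3) = (1-q)(-1) ⇒ q = 1/4
P2 indiff ⇒ p·7+(1-p)·1 = p·5+(1-p)·2 ⇒ p(2) = (1-p)(1) ⇒ p = 1/3

(p,q) = (1/3, 1/4)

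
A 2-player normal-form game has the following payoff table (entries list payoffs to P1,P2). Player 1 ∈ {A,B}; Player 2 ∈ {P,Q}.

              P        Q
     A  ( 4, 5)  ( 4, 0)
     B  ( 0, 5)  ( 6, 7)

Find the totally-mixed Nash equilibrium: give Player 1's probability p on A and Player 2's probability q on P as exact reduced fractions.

P1 mixes 2/7 on A; P2 mixes 1/3 on P

P1 indiff ⇒ q·4+(1-q)·4 = q·0+(1-q)·6 ⇒ q(4) = (1-q)(2) ⇒ q = 1/3
P2 indiff ⇒ p·5+(1-p)·5 = p·0+(1-p)·7 ⇒ p(5) = (1-p)(2) ⇒ p = 2/7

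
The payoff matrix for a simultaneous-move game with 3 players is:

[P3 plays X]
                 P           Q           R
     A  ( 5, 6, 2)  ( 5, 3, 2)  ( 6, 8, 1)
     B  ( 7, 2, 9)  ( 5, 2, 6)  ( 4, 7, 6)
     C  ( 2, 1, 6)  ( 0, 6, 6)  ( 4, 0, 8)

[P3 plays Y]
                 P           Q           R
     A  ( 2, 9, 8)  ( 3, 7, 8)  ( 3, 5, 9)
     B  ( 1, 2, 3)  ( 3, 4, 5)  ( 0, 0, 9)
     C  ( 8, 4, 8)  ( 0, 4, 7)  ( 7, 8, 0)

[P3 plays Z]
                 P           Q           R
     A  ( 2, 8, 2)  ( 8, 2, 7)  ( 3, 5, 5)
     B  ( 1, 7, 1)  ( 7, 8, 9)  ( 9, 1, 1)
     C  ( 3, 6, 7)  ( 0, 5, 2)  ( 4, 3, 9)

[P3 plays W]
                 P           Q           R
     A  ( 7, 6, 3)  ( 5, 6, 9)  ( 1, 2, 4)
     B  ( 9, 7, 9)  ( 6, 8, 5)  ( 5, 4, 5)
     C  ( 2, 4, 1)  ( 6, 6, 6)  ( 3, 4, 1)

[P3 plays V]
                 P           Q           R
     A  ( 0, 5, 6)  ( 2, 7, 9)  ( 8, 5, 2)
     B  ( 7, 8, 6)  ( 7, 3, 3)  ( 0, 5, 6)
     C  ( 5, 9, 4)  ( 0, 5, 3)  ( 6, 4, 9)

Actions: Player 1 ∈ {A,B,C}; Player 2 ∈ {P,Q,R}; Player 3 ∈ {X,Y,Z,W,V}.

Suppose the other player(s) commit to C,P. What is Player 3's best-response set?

P3 best: {Y}

u_3(X vs C,P) = 6
u_3(Y vs C,P) = 8
u_3(Z vs C,P) = 7
u_3(W vs C,P) = 1
u_3(V vs C,P) = 4
max payoff 8 at {Y}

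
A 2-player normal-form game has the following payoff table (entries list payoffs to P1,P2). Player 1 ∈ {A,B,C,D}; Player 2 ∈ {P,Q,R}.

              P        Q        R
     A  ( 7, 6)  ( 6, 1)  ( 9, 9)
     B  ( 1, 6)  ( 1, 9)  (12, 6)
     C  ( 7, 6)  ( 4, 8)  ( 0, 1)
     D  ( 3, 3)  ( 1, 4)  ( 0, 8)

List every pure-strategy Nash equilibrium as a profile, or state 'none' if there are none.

(A,P): not NE [P2→R gives 9>6]
(A,Q): not NE [P2→R gives 9>1]
(A,R): not NE [P1→B gives 12>9]
(B,P): not NE [P1→C gives 7>1; P2→Q gives 9>6]
(B,Q): not NE [P1→A gives 6>1]
(B,R): not NE [P2→Q gives 9>6]
(C,P): not NE [P2→Q gives 8>6]
(C,Q): not NE [P1→A gives 6>4]
(C,R): not NE [P1→B gives 12>0; P2→Q gives 8>1]
(D,P): not NE [P1→C gives 7>3; P2→R gives 8>3]
(D,Q): not NE [P1→A gives 6>1; P2→R gives 8>4]
(D,R): not NE [P1→B gives 12>0]

No pure NE.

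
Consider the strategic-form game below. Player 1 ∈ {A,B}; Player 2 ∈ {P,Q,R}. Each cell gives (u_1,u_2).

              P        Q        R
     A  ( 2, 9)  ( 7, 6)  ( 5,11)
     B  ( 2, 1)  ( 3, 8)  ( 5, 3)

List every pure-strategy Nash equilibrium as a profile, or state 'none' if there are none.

(A,P): not NE [P2→R gives 11>9]
(A,Q): not NE [P2→R gives 11>6]
(A,R): NE
(B,P): not NE [P2→Q gives 8>1]
(B,Q): not NE [P1→A gives 7>3]
(B,R): not NE [P2→Q gives 8>3]

PSNE = {(A,R)}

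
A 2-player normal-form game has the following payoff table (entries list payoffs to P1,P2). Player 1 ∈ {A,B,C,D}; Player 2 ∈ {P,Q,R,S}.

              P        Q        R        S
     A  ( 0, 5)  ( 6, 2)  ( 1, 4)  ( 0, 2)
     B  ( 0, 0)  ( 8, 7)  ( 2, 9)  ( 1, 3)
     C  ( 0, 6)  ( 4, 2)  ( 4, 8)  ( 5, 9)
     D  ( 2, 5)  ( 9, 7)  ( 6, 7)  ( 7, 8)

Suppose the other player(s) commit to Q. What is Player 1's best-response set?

u_1(A vs Q) = 6
u_1(B vs Q) = 8
u_1(C vs Q) = 4
u_1(D vs Q) = 9
max payoff 9 at {D}

argmax u_1 = {D}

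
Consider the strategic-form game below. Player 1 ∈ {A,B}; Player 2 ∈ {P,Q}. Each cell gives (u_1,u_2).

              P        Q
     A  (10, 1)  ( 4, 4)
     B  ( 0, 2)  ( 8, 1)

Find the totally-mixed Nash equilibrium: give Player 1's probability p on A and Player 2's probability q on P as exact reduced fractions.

(p,q) = (1/4, 2/7)

P1 indiff ⇒ q·10+(1-q)·4 = q·0+(1-q)·8 ⇒ q(10) = (1-q)(4) ⇒ q = 2/7
P2 indiff ⇒ p·1+(1-p)·2 = p·4+(1-p)·1 ⇒ p(-3) = (1-p)(-1) ⇒ p = 1/4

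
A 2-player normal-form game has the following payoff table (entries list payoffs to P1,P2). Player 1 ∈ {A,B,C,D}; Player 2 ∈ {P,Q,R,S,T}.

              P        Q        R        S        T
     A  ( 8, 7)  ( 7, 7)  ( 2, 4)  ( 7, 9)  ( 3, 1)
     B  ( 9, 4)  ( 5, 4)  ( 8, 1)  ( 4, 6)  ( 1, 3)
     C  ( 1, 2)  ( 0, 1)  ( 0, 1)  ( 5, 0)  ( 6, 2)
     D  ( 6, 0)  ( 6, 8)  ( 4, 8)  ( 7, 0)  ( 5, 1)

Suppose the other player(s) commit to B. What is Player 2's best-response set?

BR_2 = {S}

u_2(P vs B) = 4
u_2(Q vs B) = 4
u_2(R vs B) = 1
u_2(S vs B) = 6
u_2(T vs B) = 3
max payoff 6 at {S}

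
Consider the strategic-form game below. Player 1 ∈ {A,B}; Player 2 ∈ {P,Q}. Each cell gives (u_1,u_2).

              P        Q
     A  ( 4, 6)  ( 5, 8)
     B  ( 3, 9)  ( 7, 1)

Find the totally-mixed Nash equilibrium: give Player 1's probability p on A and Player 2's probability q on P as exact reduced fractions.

P1 indiff ⇒ q·4+(1-q)·5 = q·3+(1-q)·7 ⇒ q(1) = (1-q)(2) ⇒ q = 2/3
P2 indiff ⇒ p·6+(1-p)·9 = p·8+(1-p)·1 ⇒ p(-2) = (1-p)(-8) ⇒ p = 4/5

P1 mixes 4/5 on A; P2 mixes 2/3 on P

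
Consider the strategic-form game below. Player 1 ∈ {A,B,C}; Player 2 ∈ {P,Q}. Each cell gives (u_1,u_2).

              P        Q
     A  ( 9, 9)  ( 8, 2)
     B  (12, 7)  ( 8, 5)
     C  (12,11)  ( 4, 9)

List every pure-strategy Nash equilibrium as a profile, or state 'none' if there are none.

(A,P): not NE [P1→C gives 12>9]
(A,Q): not NE [P2→P gives 9>2]
(B,P): NE
(B,Q): not NE [P2→P gives 7>5]
(C,P): NE
(C,Q): not NE [P1→B gives 8>4; P2→P gives 11>9]

NE set: (B,P), (C,P)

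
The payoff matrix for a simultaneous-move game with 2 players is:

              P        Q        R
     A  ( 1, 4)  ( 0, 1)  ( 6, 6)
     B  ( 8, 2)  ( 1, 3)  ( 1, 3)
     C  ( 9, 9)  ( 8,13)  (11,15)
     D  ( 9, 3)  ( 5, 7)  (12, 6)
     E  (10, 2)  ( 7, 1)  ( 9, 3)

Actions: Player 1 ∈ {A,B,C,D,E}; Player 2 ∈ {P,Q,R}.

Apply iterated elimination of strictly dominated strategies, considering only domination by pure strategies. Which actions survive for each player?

P1 drop A (C beats it: P:9>1 Q:8>0 R:11>6)
P1 drop B (C beats it: P:9>8 Q:8>1 R:11>1)
P2 drop P (R beats it: C:15>9 D:6>3 E:3>2)
P1 drop E (C beats it: Q:8>7 R:11>9)
P1→{C,D} P2→{Q,R}

IESDS → P1:{C,D} P2:{Q,R}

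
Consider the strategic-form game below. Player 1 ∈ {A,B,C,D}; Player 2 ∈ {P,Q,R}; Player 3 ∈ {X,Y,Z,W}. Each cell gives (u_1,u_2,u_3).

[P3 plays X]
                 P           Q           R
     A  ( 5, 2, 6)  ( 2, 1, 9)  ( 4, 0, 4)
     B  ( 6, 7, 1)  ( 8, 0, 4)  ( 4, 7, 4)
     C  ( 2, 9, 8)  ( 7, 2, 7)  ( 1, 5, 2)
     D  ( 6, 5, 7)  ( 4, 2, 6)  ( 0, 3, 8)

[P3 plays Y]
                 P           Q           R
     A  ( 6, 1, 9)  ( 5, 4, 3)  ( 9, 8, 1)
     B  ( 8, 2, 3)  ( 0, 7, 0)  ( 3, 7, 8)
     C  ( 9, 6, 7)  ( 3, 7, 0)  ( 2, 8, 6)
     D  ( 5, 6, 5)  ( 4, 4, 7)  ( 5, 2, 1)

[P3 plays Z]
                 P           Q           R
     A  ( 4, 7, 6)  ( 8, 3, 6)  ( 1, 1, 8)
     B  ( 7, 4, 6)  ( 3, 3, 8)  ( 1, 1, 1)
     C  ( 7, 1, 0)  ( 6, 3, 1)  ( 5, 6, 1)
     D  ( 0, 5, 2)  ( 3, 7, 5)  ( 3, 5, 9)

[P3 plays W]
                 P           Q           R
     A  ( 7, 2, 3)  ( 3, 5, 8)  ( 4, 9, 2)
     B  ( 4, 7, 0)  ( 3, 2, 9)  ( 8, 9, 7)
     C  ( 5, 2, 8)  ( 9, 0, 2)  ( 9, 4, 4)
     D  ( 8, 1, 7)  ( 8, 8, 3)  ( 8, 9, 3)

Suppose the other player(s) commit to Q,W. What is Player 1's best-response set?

P1 best: {C}

u_1(A vs Q,W) = 3
u_1(B vs Q,W) = 3
u_1(C vs Q,W) = 9
u_1(D vs Q,W) = 8
max payoff 9 at {C}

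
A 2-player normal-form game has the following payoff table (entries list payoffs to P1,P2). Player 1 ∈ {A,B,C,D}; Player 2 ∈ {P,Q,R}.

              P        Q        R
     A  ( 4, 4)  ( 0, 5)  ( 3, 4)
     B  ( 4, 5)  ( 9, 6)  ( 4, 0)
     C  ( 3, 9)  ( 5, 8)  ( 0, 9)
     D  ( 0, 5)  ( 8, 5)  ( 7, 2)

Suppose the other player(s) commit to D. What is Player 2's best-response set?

u_2(P vs D) = 5
u_2(Q vs D) = 5
u_2(R vs D) = 2
max payoff 5 at {P,Q}

P2 best: {P,Q}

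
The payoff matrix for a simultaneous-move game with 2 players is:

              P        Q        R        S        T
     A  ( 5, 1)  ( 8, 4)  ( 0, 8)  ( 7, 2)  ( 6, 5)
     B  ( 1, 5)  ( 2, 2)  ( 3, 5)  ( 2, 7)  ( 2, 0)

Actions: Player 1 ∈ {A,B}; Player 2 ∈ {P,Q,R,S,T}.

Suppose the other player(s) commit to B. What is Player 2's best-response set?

BR_2 = {S}

u_2(P vs B) = 5
u_2(Q vs B) = 2
u_2(R vs B) = 5
u_2(S vs B) = 7
u_2(T vs B) = 0
max payoff 7 at {S}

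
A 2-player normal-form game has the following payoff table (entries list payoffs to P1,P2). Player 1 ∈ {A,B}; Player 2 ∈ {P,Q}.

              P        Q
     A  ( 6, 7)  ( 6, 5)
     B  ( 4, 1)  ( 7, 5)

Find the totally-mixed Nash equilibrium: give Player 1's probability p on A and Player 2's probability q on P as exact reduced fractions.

P1 indiff ⇒ q·6+(1-q)·6 = q·4+(1-q)·7 ⇒ q(2) = (1-q)(1) ⇒ q = 1/3
P2 indiff ⇒ p·7+(1-p)·1 = p·5+(1-p)·5 ⇒ p(2) = (1-p)(4) ⇒ p = 2/3

(p,q) = (2/3, 1/3)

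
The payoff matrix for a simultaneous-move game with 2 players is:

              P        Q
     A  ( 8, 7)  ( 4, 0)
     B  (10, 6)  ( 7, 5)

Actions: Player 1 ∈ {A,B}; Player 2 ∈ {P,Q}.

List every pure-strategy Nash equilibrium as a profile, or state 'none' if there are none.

(A,P): not NE [P1→B gives 10>8]
(A,Q): not NE [P1→B gives 7>4; P2→P gives 7>0]
(B,P): NE
(B,Q): not NE [P2→P gives 6>5]

PSNE = {(B,P)}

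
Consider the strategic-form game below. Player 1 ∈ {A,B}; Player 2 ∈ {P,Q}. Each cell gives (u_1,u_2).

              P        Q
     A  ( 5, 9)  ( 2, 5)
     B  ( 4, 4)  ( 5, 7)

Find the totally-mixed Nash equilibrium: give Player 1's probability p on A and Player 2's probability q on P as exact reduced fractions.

(p,q) = (3/7, 3/4)

P1 indiff ⇒ q·5+(1-q)·2 = q·4+(1-q)·5 ⇒ q(1) = (1-q)(3) ⇒ q = 3/4
P2 indiff ⇒ p·9+(1-p)·4 = p·5+(1-p)·7 ⇒ p(4) = (1-p)(3) ⇒ p = 3/7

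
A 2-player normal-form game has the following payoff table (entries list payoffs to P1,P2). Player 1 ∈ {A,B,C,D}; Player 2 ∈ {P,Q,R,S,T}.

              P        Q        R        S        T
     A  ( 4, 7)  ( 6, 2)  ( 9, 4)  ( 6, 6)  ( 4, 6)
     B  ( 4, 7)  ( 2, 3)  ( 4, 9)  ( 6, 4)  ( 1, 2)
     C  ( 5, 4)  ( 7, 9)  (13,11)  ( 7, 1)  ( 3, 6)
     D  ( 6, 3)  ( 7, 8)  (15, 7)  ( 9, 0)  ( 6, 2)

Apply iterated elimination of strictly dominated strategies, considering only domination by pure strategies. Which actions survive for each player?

Survivors P1:{C,D} P2:{Q,R}

P1 drop A (D beats it: P:6>4 Q:7>6 R:15>9 S:9>6 T:6>4)
P1 drop B (C beats it: P:5>4 Q:7>2 R:13>4 S:7>6 T:3>1)
P2 drop P (Q beats it: C:9>4 D:8>3)
P2 drop S (Q beats it: C:9>1 D:8>0)
P2 drop T (Q beats it: C:9>6 D:8>2)
P1→{C,D} P2→{Q,R}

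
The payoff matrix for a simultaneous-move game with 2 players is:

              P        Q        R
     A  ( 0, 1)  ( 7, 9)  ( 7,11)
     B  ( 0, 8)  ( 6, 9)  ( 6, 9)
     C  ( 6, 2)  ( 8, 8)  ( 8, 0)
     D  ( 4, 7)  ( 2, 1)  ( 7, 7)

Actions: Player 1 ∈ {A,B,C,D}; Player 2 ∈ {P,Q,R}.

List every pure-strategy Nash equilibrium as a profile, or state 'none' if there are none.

(A,P): not NE [P1→C gives 6>0; P2→R gives 11>1]
(A,Q): not NE [P1→C gives 8>7; P2→R gives 11>9]
(A,R): not NE [P1→C gives 8>7]
(B,P): not NE [P1→C gives 6>0; P2→R gives 9>8]
(B,Q): not NE [P1→C gives 8>6]
(B,R): not NE [P1→C gives 8>6]
(C,P): not NE [P2→Q gives 8>2]
(C,Q): NE
(C,R): not NE [P2→Q gives 8>0]
(D,P): not NE [P1→C gives 6>4]
(D,Q): not NE [P1→C gives 8>2; P2→R gives 7>1]
(D,R): not NE [P1→C gives 8>7]

NE set: (C,Q)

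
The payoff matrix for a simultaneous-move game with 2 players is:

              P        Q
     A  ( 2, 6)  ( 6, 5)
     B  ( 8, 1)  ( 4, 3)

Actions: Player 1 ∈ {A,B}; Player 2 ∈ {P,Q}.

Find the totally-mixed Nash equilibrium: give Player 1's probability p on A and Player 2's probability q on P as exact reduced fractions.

P1 indiff ⇒ q·2+(1-q)·6 = q·8+(1-q)·4 ⇒ q(-6) = (1-q)(-2) ⇒ q = 1/4
P2 indiff ⇒ p·6+(1-p)·1 = p·5+(1-p)·3 ⇒ p(1) = (1-p)(2) ⇒ p = 2/3

(p,q) = (2/3, 1/4)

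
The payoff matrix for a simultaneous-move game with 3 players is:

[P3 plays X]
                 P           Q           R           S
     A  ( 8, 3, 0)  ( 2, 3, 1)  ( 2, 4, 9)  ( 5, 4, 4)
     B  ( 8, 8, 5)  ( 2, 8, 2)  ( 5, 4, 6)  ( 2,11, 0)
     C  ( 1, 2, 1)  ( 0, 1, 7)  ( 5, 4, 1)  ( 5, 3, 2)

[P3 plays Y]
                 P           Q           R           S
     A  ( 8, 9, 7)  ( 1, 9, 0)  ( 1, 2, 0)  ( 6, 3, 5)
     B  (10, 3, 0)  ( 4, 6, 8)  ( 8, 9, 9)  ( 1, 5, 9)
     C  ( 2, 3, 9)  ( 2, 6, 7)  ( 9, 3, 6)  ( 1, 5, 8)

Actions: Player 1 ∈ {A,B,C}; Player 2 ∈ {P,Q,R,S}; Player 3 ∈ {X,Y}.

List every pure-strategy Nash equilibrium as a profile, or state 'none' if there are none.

(A,P,X): not NE [P2→S gives 4>3; P3→Y gives 7>0]
(A,P,Y): not NE [P1→B gives 10>8]
(A,Q,X): not NE [P2→S gives 4>3]
(A,Q,Y): not NE [P1→B gives 4>1; P3→X gives 1>0]
(A,R,X): not NE [P1→C gives 5>2]
(A,R,Y): not NE [P1→C gives 9>1; P2→Q gives 9>2; P3→X gives 9>0]
(A,S,X): not NE [P3→Y gives 5>4]
(A,S,Y): not NE [P2→Q gives 9>3]
(B,P,X): not NE [P2→S gives 11>8]
(B,P,Y): not NE [P2→R gives 9>3; P3→X gives 5>0]
(B,Q,X): not NE [P2→S gives 11>8; P3→Y gives 8>2]
(B,Q,Y): not NE [P2→R gives 9>6]
(B,R,X): not NE [P2→S gives 11>4; P3→Y gives 9>6]
(B,R,Y): not NE [P1→C gives 9>8]
(B,S,X): not NE [P1→C gives 5>2; P3→Y gives 9>0]
(B,S,Y): not NE [P1→A gives 6>1; P2→R gives 9>5]
(C,P,X): not NE [P1→B gives 8>1; P2→R gives 4>2; P3→Y gives 9>1]
(C,P,Y): not NE [P1→B gives 10>2; P2→Q gives 6>3]
(C,Q,X): not NE [P1→B gives 2>0; P2→R gives 4>1]
(C,Q,Y): not NE [P1→B gives 4>2]
(C,R,X): not NE [P3→Y gives 6>1]
(C,R,Y): not NE [P2→Q gives 6>3]
(C,S,X): not NE [P2→R gives 4>3; P3→Y gives 8>2]
(C,S,Y): not NE [P1→A gives 6>1; P2→Q gives 6>5]

PSNE: ∅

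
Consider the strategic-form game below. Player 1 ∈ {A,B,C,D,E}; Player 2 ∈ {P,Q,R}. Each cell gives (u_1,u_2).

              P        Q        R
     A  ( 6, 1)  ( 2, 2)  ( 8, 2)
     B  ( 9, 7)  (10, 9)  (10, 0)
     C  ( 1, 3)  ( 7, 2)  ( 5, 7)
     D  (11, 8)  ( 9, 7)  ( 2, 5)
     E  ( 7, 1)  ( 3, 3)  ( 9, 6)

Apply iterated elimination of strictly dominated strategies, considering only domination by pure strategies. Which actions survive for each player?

P1 drop A (B beats it: P:9>6 Q:10>2 R:10>8)
P1 drop C (B beats it: P:9>1 Q:10>7 R:10>5)
P1 drop E (B beats it: P:9>7 Q:10>3 R:10>9)
P2 drop R (P beats it: B:7>0 D:8>5)
P1→{B,D} P2→{P,Q}

Survivors P1:{B,D} P2:{P,Q}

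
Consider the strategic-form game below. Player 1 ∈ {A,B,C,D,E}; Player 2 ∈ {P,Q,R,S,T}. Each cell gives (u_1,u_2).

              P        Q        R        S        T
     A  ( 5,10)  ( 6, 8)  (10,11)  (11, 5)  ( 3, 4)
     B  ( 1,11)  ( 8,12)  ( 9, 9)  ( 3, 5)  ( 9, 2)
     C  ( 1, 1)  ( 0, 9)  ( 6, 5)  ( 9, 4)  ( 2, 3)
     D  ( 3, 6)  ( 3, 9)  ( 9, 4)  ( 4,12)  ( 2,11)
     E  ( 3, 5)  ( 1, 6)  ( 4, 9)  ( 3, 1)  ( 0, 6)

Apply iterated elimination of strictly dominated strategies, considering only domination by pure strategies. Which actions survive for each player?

Remaining: P1:{A,B} P2:{P,Q,R}

P1 drop C (A beats it: P:5>1 Q:6>0 R:10>6 S:11>9 T:3>2)
P1 drop D (A beats it: P:5>3 Q:6>3 R:10>9 S:11>4 T:3>2)
P1 drop E (A beats it: P:5>3 Q:6>1 R:10>4 S:11>3 T:3>0)
P2 drop S (P beats it: A:10>5 B:11>5)
P2 drop T (P beats it: A:10>4 B:11>2)
P1→{A,B} P2→{P,Q,R}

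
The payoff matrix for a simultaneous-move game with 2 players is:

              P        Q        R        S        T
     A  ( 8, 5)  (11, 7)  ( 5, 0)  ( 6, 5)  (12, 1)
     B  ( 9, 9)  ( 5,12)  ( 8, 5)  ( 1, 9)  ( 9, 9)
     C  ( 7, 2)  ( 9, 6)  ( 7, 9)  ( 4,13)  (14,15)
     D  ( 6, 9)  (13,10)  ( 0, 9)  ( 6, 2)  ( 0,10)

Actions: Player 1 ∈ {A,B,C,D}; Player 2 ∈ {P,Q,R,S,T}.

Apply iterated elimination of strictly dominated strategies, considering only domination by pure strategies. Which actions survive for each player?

P2 drop P (Q beats it: A:7>5 B:12>9 C:6>2 D:10>9)
P2 drop R (T beats it: A:1>0 B:9>5 C:15>9 D:10>9)
P1 drop B (A beats it: Q:11>5 S:6>1 T:12>9)
P1→{A,C,D} P2→{Q,S,T}

Remaining: P1:{A,C,D} P2:{Q,S,T}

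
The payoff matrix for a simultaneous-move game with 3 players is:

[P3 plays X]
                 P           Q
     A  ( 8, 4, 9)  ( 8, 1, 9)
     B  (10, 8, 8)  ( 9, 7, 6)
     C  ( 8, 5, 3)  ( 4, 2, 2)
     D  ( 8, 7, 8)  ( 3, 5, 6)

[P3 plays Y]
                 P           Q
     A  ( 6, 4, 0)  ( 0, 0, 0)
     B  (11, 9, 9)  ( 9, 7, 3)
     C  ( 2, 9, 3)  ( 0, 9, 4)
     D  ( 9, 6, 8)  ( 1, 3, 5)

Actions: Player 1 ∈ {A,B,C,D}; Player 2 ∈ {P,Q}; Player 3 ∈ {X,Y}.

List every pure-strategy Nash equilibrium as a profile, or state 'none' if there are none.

NE set: (B,P,Y)

(A,P,X): not NE [P1→B gives 10>8]
(A,P,Y): not NE [P1→B gives 11>6; P3→X gives 9>0]
(A,Q,X): not NE [P1→B gives 9>8; P2→P gives 4>1]
(A,Q,Y): not NE [P1→B gives 9>0; P2→P gives 4>0; P3→X gives 9>0]
(B,P,X): not NE [P3→Y gives 9>8]
(B,P,Y): NE
(B,Q,X): not NE [P2→P gives 8>7]
(B,Q,Y): not NE [P2→P gives 9>7; P3→X gives 6>3]
(C,P,X): not NE [P1→B gives 10>8]
(C,P,Y): not NE [P1→B gives 11>2]
(C,Q,X): not NE [P1→B gives 9>4; P2→P gives 5>2; P3→Y gives 4>2]
(C,Q,Y): not NE [P1→B gives 9>0]
(D,P,X): not NE [P1→B gives 10>8]
(D,P,Y): not NE [P1→B gives 11>9]
(D,Q,X): not NE [P1→B gives 9>3; P2→P gives 7>5]
(D,Q,Y): not NE [P1→B gives 9>1; P2→P gives 6>3; P3→X gives 6>5]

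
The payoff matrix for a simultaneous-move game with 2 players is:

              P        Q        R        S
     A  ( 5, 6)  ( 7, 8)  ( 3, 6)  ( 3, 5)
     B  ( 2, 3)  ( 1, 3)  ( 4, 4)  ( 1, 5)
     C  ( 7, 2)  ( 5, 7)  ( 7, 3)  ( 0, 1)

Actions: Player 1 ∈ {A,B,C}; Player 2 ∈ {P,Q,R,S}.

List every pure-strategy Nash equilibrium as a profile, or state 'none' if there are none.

PSNE = {(A,Q)}

(A,P): not NE [P1→C gives 7>5; P2→Q gives 8>6]
(A,Q): NE
(A,R): not NE [P1→C gives 7>3; P2→Q gives 8>6]
(A,S): not NE [P2→Q gives 8>5]
(B,P): not NE [P1→C gives 7>2; P2→S gives 5>3]
(B,Q): not NE [P1→A gives 7>1; P2→S gives 5>3]
(B,R): not NE [P1→C gives 7>4; P2→S gives 5>4]
(B,S): not NE [P1→A gives 3>1]
(C,P): not NE [P2→Q gives 7>2]
(C,Q): not NE [P1→A gives 7>5]
(C,R): not NE [P2→Q gives 7>3]
(C,S): not NE [P1→A gives 3>0; P2→Q gives 7>1]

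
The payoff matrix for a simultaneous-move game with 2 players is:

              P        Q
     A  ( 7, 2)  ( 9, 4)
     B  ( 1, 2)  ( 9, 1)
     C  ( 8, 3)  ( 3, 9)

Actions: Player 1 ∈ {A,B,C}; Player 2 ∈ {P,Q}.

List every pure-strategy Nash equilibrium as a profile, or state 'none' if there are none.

(A,P): not NE [P1→C gives 8>7; P2→Q gives 4>2]
(A,Q): NE
(B,P): not NE [P1→C gives 8>1]
(B,Q): not NE [P2→P gives 2>1]
(C,P): not NE [P2→Q gives 9>3]
(C,Q): not NE [P1→B gives 9>3]

PSNE = {(A,Q)}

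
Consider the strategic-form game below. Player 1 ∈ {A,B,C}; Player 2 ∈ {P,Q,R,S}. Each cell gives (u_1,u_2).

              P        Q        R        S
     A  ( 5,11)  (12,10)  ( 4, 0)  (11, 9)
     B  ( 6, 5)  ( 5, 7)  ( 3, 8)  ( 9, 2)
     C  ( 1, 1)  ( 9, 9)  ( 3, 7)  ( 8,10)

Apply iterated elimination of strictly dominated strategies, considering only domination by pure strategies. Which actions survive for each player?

P1 drop C (A beats it: P:5>1 Q:12>9 R:4>3 S:11>8)
P2 drop S (P beats it: A:11>9 B:5>2)
P1→{A,B} P2→{P,Q,R}

Remaining: P1:{A,B} P2:{P,Q,R}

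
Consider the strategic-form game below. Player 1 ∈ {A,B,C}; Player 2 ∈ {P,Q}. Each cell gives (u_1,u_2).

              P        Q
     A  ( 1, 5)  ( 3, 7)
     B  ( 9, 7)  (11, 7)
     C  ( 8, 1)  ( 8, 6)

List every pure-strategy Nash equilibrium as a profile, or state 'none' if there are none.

PSNE = {(B,P), (B,Q)}

(A,P): not NE [P1→B gives 9>1; P2→Q gives 7>5]
(A,Q): not NE [P1→B gives 11>3]
(B,P): NE
(B,Q): NE
(C,P): not NE [P1→B gives 9>8; P2→Q gives 6>1]
(C,Q): not NE [P1→B gives 11>8]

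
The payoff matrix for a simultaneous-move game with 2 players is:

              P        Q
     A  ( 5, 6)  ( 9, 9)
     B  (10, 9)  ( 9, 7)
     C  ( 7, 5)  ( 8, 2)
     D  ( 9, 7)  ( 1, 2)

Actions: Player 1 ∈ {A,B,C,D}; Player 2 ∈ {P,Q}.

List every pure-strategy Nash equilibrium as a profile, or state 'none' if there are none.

(A,P): not NE [P1→B gives 10>5; P2→Q gives 9>6]
(A,Q): NE
(B,P): NE
(B,Q): not NE [P2→P gives 9>7]
(C,P): not NE [P1→B gives 10>7]
(C,Q): not NE [P1→B gives 9>8; P2→P gives 5>2]
(D,P): not NE [P1→B gives 10>9]
(D,Q): not NE [P1→B gives 9>1; P2→P gives 7>2]

NE set: (A,Q), (B,P)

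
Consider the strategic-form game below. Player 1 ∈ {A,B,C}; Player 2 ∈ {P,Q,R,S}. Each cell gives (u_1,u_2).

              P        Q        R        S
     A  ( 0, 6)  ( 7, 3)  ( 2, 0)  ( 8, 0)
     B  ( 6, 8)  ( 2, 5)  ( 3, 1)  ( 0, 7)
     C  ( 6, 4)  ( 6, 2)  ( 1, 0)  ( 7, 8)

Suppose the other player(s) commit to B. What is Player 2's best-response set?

BR_2 = {P}

u_2(P vs B) = 8
u_2(Q vs B) = 5
u_2(R vs B) = 1
u_2(S vs B) = 7
max payoff 8 at {P}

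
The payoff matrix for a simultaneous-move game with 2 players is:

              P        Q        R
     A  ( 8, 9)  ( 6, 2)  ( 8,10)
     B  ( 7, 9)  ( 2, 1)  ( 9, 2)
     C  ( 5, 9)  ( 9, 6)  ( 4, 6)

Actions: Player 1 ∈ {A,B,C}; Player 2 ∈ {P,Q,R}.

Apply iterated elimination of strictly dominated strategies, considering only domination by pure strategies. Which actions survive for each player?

P2 drop Q (P beats it: A:9>2 B:9>1 C:9>6)
P1 drop C (A beats it: P:8>5 R:8>4)
P1→{A,B} P2→{P,R}

Remaining: P1:{A,B} P2:{P,R}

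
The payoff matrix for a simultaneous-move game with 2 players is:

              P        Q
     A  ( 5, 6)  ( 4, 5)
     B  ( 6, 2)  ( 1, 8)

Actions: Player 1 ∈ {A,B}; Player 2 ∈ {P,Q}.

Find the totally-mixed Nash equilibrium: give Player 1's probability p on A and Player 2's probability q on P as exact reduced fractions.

p=6/7, q=3/4

P1 indiff ⇒ q·5+(1-q)·4 = q·6+(1-q)·1 ⇒ q(-1) = (1-q)(-3) ⇒ q = 3/4
P2 indiff ⇒ p·6+(1-p)·2 = p·5+(1-p)·8 ⇒ p(1) = (1-p)(6) ⇒ p = 6/7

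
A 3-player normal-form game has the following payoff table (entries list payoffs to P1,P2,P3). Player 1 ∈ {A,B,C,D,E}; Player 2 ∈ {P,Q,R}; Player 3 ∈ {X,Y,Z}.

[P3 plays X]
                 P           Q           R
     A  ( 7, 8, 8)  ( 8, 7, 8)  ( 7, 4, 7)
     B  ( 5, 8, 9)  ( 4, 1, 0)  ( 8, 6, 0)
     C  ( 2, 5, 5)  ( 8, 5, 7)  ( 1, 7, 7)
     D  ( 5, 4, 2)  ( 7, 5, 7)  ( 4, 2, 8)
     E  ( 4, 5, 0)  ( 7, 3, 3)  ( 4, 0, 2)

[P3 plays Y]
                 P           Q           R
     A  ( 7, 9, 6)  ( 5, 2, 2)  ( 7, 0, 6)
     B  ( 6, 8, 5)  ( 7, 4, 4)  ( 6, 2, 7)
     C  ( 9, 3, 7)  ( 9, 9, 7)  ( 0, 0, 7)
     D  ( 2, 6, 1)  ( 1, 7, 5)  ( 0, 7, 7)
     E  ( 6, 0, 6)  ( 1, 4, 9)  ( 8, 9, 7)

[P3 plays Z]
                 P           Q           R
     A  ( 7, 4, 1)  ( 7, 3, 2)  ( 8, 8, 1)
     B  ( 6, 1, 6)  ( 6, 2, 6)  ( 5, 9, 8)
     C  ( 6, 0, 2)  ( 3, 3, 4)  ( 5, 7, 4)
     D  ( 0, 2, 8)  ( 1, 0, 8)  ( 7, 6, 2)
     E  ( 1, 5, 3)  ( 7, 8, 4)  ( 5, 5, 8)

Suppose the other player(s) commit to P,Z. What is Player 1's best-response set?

u_1(A vs P,Z) = 7
u_1(B vs P,Z) = 6
u_1(C vs P,Z) = 6
u_1(D vs P,Z) = 0
u_1(E vs P,Z) = 1
max payoff 7 at {A}

P1 best: {A}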